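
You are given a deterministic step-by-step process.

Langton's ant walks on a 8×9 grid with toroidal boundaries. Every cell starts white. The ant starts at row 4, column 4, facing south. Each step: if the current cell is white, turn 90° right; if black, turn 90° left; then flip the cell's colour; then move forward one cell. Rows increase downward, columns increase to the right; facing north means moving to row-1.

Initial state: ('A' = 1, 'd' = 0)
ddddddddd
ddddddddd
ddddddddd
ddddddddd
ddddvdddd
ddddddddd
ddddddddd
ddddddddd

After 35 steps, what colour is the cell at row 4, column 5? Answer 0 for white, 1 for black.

0

t=0: ddddddddd
ddddddddd
ddddddddd
ddddddddd
ddddvdddd
ddddddddd
ddddddddd
ddddddddd
t=1: ddddddddd
ddddddddd
ddddddddd
ddddddddd
ddd<Adddd
ddddddddd
ddddddddd
ddddddddd
t=2: ddddddddd
ddddddddd
ddddddddd
ddd^ddddd
dddAAdddd
ddddddddd
ddddddddd
ddddddddd
t=3: ddddddddd
ddddddddd
ddddddddd
dddA>dddd
dddAAdddd
ddddddddd
ddddddddd
ddddddddd
t=4: ddddddddd
ddddddddd
ddddddddd
dddAAdddd
dddAvdddd
ddddddddd
ddddddddd
ddddddddd
t=5: ddddddddd
ddddddddd
ddddddddd
dddAAdddd
dddAd>ddd
ddddddddd
ddddddddd
ddddddddd
t=6: ddddddddd
ddddddddd
ddddddddd
dddAAdddd
dddAdAddd
dddddvddd
ddddddddd
ddddddddd
t=7: ddddddddd
ddddddddd
ddddddddd
dddAAdddd
dddAdAddd
dddd<Addd
ddddddddd
ddddddddd
t=8: ddddddddd
ddddddddd
ddddddddd
dddAAdddd
dddA^Addd
ddddAAddd
ddddddddd
ddddddddd
t=9: ddddddddd
ddddddddd
ddddddddd
dddAAdddd
dddAA>ddd
ddddAAddd
ddddddddd
ddddddddd
t=10: ddddddddd
ddddddddd
ddddddddd
dddAA^ddd
dddAAdddd
ddddAAddd
ddddddddd
ddddddddd
t=11: ddddddddd
ddddddddd
ddddddddd
dddAAA>dd
dddAAdddd
ddddAAddd
ddddddddd
ddddddddd
t=12: ddddddddd
ddddddddd
ddddddddd
dddAAAAdd
dddAAdvdd
ddddAAddd
ddddddddd
ddddddddd
t=13: ddddddddd
ddddddddd
ddddddddd
dddAAAAdd
dddAA<Add
ddddAAddd
ddddddddd
ddddddddd
t=14: ddddddddd
ddddddddd
ddddddddd
dddAA^Add
dddAAAAdd
ddddAAddd
ddddddddd
ddddddddd
t=15: ddddddddd
ddddddddd
ddddddddd
dddA<dAdd
dddAAAAdd
ddddAAddd
ddddddddd
ddddddddd
t=16: ddddddddd
ddddddddd
ddddddddd
dddAddAdd
dddAvAAdd
ddddAAddd
ddddddddd
ddddddddd
t=17: ddddddddd
ddddddddd
ddddddddd
dddAddAdd
dddAd>Add
ddddAAddd
ddddddddd
ddddddddd
t=18: ddddddddd
ddddddddd
ddddddddd
dddAd^Add
dddAddAdd
ddddAAddd
ddddddddd
ddddddddd
t=19: ddddddddd
ddddddddd
ddddddddd
dddAdA>dd
dddAddAdd
ddddAAddd
ddddddddd
ddddddddd
t=20: ddddddddd
ddddddddd
dddddd^dd
dddAdAddd
dddAddAdd
ddddAAddd
ddddddddd
ddddddddd
t=21: ddddddddd
ddddddddd
ddddddA>d
dddAdAddd
dddAddAdd
ddddAAddd
ddddddddd
ddddddddd
t=22: ddddddddd
ddddddddd
ddddddAAd
dddAdAdvd
dddAddAdd
ddddAAddd
ddddddddd
ddddddddd
t=23: ddddddddd
ddddddddd
ddddddAAd
dddAdA<Ad
dddAddAdd
ddddAAddd
ddddddddd
ddddddddd
t=24: ddddddddd
ddddddddd
dddddd^Ad
dddAdAAAd
dddAddAdd
ddddAAddd
ddddddddd
ddddddddd
t=25: ddddddddd
ddddddddd
ddddd<dAd
dddAdAAAd
dddAddAdd
ddddAAddd
ddddddddd
ddddddddd
t=26: ddddddddd
ddddd^ddd
dddddAdAd
dddAdAAAd
dddAddAdd
ddddAAddd
ddddddddd
ddddddddd
t=27: ddddddddd
dddddA>dd
dddddAdAd
dddAdAAAd
dddAddAdd
ddddAAddd
ddddddddd
ddddddddd
t=28: ddddddddd
dddddAAdd
dddddAvAd
dddAdAAAd
dddAddAdd
ddddAAddd
ddddddddd
ddddddddd
t=29: ddddddddd
dddddAAdd
ddddd<AAd
dddAdAAAd
dddAddAdd
ddddAAddd
ddddddddd
ddddddddd
t=30: ddddddddd
dddddAAdd
ddddddAAd
dddAdvAAd
dddAddAdd
ddddAAddd
ddddddddd
ddddddddd
t=31: ddddddddd
dddddAAdd
ddddddAAd
dddAdd>Ad
dddAddAdd
ddddAAddd
ddddddddd
ddddddddd
t=32: ddddddddd
dddddAAdd
dddddd^Ad
dddAdddAd
dddAddAdd
ddddAAddd
ddddddddd
ddddddddd
t=33: ddddddddd
dddddAAdd
ddddd<dAd
dddAdddAd
dddAddAdd
ddddAAddd
ddddddddd
ddddddddd
t=34: ddddddddd
ddddd^Add
dddddAdAd
dddAdddAd
dddAddAdd
ddddAAddd
ddddddddd
ddddddddd
t=35: ddddddddd
dddd<dAdd
dddddAdAd
dddAdddAd
dddAddAdd
ddddAAddd
ddddddddd
ddddddddd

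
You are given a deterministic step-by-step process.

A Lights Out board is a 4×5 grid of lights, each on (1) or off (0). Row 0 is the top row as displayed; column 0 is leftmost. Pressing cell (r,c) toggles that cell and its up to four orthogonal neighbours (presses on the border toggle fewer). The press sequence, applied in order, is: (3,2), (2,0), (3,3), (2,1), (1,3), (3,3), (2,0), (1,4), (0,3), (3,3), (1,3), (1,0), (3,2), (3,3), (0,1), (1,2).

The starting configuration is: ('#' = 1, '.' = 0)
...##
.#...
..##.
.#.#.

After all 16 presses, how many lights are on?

t=0: ...##
.#...
..##.
.#.#.
t=1: ...##
.#...
...#.
..#..
t=2: ...##
##...
##.#.
#.#..
t=3: ...##
##...
##...
#..##
t=4: ...##
#....
..#..
##.##
t=5: ....#
#.###
..##.
##.##
t=6: ....#
#.###
..#..
###..
t=7: ....#
..###
###..
.##..
t=8: .....
..#..
###.#
.##..
t=9: ..###
..##.
###.#
.##..
t=10: ..###
..##.
#####
.#.##
t=11: ..#.#
....#
###.#
.#.##
t=12: #.#.#
##..#
.##.#
.#.##
t=13: #.#.#
##..#
.#..#
..#.#
t=14: #.#.#
##..#
.#.##
...#.
t=15: .#..#
#...#
.#.##
...#.
t=16: .##.#
#####
.####
...#.

13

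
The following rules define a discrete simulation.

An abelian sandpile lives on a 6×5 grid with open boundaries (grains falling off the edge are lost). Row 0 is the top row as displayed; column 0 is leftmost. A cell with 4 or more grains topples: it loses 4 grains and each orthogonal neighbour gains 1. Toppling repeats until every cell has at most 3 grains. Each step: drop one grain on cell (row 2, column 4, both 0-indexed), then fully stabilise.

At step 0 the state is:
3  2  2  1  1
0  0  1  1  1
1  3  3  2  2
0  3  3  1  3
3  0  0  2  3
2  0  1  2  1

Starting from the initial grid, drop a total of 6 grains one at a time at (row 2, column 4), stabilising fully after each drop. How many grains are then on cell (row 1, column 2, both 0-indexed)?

2

step 0: 3  2  2  1  1
0  0  1  1  1
1  3  3  2  2
0  3  3  1  3
3  0  0  2  3
2  0  1  2  1
step 1: 3  2  2  1  1
0  0  1  1  1
1  3  3  2  3
0  3  3  1  3
3  0  0  2  3
2  0  1  2  1
step 2: 3  2  2  1  1
0  0  1  1  2
1  3  3  3  1
0  3  3  2  1
3  0  0  3  0
2  0  1  2  2
step 3: 3  2  2  1  1
0  0  1  1  2
1  3  3  3  2
0  3  3  2  1
3  0  0  3  0
2  0  1  2  2
step 4: 3  2  2  1  1
0  0  1  1  2
1  3  3  3  3
0  3  3  2  1
3  0  0  3  0
2  0  1  2  2
step 5: 3  2  2  1  1
0  1  2  2  3
2  1  2  2  1
1  1  2  1  3
3  1  2  0  1
2  0  1  3  2
step 6: 3  2  2  1  1
0  1  2  2  3
2  1  2  2  2
1  1  2  1  3
3  1  2  0  1
2  0  1  3  2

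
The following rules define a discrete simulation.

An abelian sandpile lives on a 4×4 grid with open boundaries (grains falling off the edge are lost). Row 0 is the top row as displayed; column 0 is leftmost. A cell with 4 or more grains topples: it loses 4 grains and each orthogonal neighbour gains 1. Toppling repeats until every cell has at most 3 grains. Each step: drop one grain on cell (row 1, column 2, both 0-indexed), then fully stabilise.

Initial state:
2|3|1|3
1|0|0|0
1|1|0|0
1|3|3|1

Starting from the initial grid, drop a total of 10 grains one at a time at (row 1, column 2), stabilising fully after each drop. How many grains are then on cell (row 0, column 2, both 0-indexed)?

0) 2|3|1|3
1|0|0|0
1|1|0|0
1|3|3|1
1) 2|3|1|3
1|0|1|0
1|1|0|0
1|3|3|1
2) 2|3|1|3
1|0|2|0
1|1|0|0
1|3|3|1
3) 2|3|1|3
1|0|3|0
1|1|0|0
1|3|3|1
4) 2|3|2|3
1|1|0|1
1|1|1|0
1|3|3|1
5) 2|3|2|3
1|1|1|1
1|1|1|0
1|3|3|1
6) 2|3|2|3
1|1|2|1
1|1|1|0
1|3|3|1
7) 2|3|2|3
1|1|3|1
1|1|1|0
1|3|3|1
8) 2|3|3|3
1|2|0|2
1|1|2|0
1|3|3|1
9) 2|3|3|3
1|2|1|2
1|1|2|0
1|3|3|1
10) 2|3|3|3
1|2|2|2
1|1|2|0
1|3|3|1

3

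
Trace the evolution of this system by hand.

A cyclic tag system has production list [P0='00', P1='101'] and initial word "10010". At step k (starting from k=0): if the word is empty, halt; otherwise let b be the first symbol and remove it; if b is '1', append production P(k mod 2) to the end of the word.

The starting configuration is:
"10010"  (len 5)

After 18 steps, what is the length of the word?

gen 0: "10010"  (len 5)
gen 1: "001000"  (len 6)
gen 2: "01000"  (len 5)
gen 3: "1000"  (len 4)
gen 4: "000101"  (len 6)
gen 5: "00101"  (len 5)
gen 6: "0101"  (len 4)
gen 7: "101"  (len 3)
gen 8: "01101"  (len 5)
gen 9: "1101"  (len 4)
gen 10: "101101"  (len 6)
gen 11: "0110100"  (len 7)
gen 12: "110100"  (len 6)
gen 13: "1010000"  (len 7)
gen 14: "010000101"  (len 9)
gen 15: "10000101"  (len 8)
gen 16: "0000101101"  (len 10)
gen 17: "000101101"  (len 9)
gen 18: "00101101"  (len 8)

8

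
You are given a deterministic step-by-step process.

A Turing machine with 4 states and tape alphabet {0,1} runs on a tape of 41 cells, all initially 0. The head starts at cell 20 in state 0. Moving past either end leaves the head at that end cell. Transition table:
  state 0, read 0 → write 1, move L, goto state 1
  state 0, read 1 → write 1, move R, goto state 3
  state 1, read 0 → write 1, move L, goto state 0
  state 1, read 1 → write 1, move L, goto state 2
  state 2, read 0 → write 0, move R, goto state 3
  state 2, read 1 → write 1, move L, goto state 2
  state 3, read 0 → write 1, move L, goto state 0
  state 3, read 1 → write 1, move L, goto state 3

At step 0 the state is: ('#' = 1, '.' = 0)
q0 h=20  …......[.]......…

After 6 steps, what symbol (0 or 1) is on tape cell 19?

1

t=0: q0 h=20  …......[.]......…
t=1: q1 h=19  …......[.]#.....…
t=2: q0 h=18  …......[.]##....…
t=3: q1 h=17  …......[.]###...…
t=4: q0 h=16  …......[.]####..…
t=5: q1 h=15  …......[.]#####.…
t=6: q0 h=14  …......[.]######…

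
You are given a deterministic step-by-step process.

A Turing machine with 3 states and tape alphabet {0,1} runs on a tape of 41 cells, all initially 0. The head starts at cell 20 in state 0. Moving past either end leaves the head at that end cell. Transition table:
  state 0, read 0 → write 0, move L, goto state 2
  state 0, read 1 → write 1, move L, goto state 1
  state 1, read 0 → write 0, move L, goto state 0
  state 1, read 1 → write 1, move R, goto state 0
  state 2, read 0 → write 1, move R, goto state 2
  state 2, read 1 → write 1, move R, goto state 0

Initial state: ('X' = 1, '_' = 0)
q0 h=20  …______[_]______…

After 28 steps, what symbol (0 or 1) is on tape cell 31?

k=0  q0 h=20  …______[_]______…
k=1  q2 h=19  …______[_]______…
k=2  q2 h=20  …_____X[_]______…
k=3  q2 h=21  …____XX[_]______…
k=4  q2 h=22  …___XXX[_]______…
k=5  q2 h=23  …__XXXX[_]______…
k=6  q2 h=24  …_XXXXX[_]______…
k=7  q2 h=25  …XXXXXX[_]______…
k=8  q2 h=26  …XXXXXX[_]______…
k=9  q2 h=27  …XXXXXX[_]______…
k=10  q2 h=28  …XXXXXX[_]______…
k=11  q2 h=29  …XXXXXX[_]______…
k=12  q2 h=30  …XXXXXX[_]______…
k=13  q2 h=31  …XXXXXX[_]______…
k=14  q2 h=32  …XXXXXX[_]______…
k=15  q2 h=33  …XXXXXX[_]______…
k=16  q2 h=34  …XXXXXX[_]______|
k=17  q2 h=35  …XXXXXX[_]_____|
k=18  q2 h=36  …XXXXXX[_]____|
k=19  q2 h=37  …XXXXXX[_]___|
k=20  q2 h=38  …XXXXXX[_]__|
k=21  q2 h=39  …XXXXXX[_]_|
k=22  q2 h=40  …XXXXXX[_]|
k=23  q2 h=40  …XXXXXX[X]|
k=24  q0 h=40  …XXXXXX[X]|
k=25  q1 h=39  …XXXXXX[X]X|
k=26  q0 h=40  …XXXXXX[X]|
k=27  q1 h=39  …XXXXXX[X]X|
k=28  q0 h=40  …XXXXXX[X]|

1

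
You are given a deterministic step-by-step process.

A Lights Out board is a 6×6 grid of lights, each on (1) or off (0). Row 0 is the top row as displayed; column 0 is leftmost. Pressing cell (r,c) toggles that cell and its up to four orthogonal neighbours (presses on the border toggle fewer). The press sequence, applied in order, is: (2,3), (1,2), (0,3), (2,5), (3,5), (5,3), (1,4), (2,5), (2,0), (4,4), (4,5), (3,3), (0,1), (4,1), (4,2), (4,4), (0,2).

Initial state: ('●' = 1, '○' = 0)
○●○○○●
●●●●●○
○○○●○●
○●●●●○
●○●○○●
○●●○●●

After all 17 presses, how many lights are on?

gen 0: ○●○○○●
●●●●●○
○○○●○●
○●●●●○
●○●○○●
○●●○●●
gen 1: ○●○○○●
●●●○●○
○○●○●●
○●●○●○
●○●○○●
○●●○●●
gen 2: ○●●○○●
●○○●●○
○○○○●●
○●●○●○
●○●○○●
○●●○●●
gen 3: ○●○●●●
●○○○●○
○○○○●●
○●●○●○
●○●○○●
○●●○●●
gen 4: ○●○●●●
●○○○●●
○○○○○○
○●●○●●
●○●○○●
○●●○●●
gen 5: ○●○●●●
●○○○●●
○○○○○●
○●●○○○
●○●○○○
○●●○●●
gen 6: ○●○●●●
●○○○●●
○○○○○●
○●●○○○
●○●●○○
○●○●○●
gen 7: ○●○●○●
●○○●○○
○○○○●●
○●●○○○
●○●●○○
○●○●○●
gen 8: ○●○●○●
●○○●○●
○○○○○○
○●●○○●
●○●●○○
○●○●○●
gen 9: ○●○●○●
○○○●○●
●●○○○○
●●●○○●
●○●●○○
○●○●○●
gen 10: ○●○●○●
○○○●○●
●●○○○○
●●●○●●
●○●○●●
○●○●●●
gen 11: ○●○●○●
○○○●○●
●●○○○○
●●●○●○
●○●○○○
○●○●●○
gen 12: ○●○●○●
○○○●○●
●●○●○○
●●○●○○
●○●●○○
○●○●●○
gen 13: ●○●●○●
○●○●○●
●●○●○○
●●○●○○
●○●●○○
○●○●●○
gen 14: ●○●●○●
○●○●○●
●●○●○○
●○○●○○
○●○●○○
○○○●●○
gen 15: ●○●●○●
○●○●○●
●●○●○○
●○●●○○
○○●○○○
○○●●●○
gen 16: ●○●●○●
○●○●○●
●●○●○○
●○●●●○
○○●●●●
○○●●○○
gen 17: ●●○○○●
○●●●○●
●●○●○○
●○●●●○
○○●●●●
○○●●○○

20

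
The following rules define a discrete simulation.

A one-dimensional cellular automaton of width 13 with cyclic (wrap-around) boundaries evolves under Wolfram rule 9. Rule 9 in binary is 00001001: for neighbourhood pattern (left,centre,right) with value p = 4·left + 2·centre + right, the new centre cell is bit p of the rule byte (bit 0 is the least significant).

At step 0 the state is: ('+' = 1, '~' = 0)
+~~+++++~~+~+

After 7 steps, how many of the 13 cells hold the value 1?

[0] +~~+++++~~+~+
[1] ~~~+~~~~~~~~+
[2] ~+~~~++++++~~
[3] ~~~+~+~~~~~~+
[4] ~+~~~~~++++~~
[5] ~~~+++~+~~~~+
[6] ~+~+~~~~~++~~
[7] ~~~~~+++~+~~+

5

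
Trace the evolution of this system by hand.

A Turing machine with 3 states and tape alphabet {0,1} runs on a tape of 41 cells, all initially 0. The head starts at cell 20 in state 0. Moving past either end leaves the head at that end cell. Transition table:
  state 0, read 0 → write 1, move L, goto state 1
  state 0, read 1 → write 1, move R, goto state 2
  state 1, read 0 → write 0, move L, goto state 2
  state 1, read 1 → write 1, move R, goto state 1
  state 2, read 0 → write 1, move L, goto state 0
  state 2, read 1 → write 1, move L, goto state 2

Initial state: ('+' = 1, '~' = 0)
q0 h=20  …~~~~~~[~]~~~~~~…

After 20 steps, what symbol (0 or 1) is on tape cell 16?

0

step 0: q0 h=20  …~~~~~~[~]~~~~~~…
step 1: q1 h=19  …~~~~~~[~]+~~~~~…
step 2: q2 h=18  …~~~~~~[~]~+~~~~…
step 3: q0 h=17  …~~~~~~[~]+~+~~~…
step 4: q1 h=16  …~~~~~~[~]++~+~~…
step 5: q2 h=15  …~~~~~~[~]~++~+~…
step 6: q0 h=14  …~~~~~~[~]+~++~+…
step 7: q1 h=13  …~~~~~~[~]++~++~…
step 8: q2 h=12  …~~~~~~[~]~++~++…
step 9: q0 h=11  …~~~~~~[~]+~++~+…
step 10: q1 h=10  …~~~~~~[~]++~++~…
step 11: q2 h= 9  …~~~~~~[~]~++~++…
step 12: q0 h= 8  …~~~~~~[~]+~++~+…
step 13: q1 h= 7  …~~~~~~[~]++~++~…
step 14: q2 h= 6  |~~~~~~[~]~++~++…
step 15: q0 h= 5  |~~~~~[~]+~++~+…
step 16: q1 h= 4  |~~~~[~]++~++~…
step 17: q2 h= 3  |~~~[~]~++~++…
step 18: q0 h= 2  |~~[~]+~++~+…
step 19: q1 h= 1  |~[~]++~++~…
step 20: q2 h= 0  |[~]~++~++…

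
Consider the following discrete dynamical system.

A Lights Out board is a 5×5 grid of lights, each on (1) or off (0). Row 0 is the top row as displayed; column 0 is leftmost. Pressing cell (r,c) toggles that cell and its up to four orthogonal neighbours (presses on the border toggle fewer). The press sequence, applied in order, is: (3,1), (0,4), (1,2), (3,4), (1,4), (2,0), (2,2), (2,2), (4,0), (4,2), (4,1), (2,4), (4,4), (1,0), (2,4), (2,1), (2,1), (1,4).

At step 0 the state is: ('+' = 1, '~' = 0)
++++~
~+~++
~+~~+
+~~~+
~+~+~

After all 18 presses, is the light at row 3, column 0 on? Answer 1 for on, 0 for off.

0

0) ++++~
~+~++
~+~~+
+~~~+
~+~+~
1) ++++~
~+~++
~~~~+
~++~+
~~~+~
2) +++~+
~+~+~
~~~~+
~++~+
~~~+~
3) ++~~+
~~+~~
~~+~+
~++~+
~~~+~
4) ++~~+
~~+~~
~~+~~
~+++~
~~~++
5) ++~~~
~~+++
~~+~+
~+++~
~~~++
6) ++~~~
+~+++
+++~+
++++~
~~~++
7) ++~~~
+~~++
+~~++
++~+~
~~~++
8) ++~~~
+~+++
+++~+
++++~
~~~++
9) ++~~~
+~+++
+++~+
~+++~
++~++
10) ++~~~
+~+++
+++~+
~+~+~
+~+~+
11) ++~~~
+~+++
+++~+
~~~+~
~+~~+
12) ++~~~
+~++~
++++~
~~~++
~+~~+
13) ++~~~
+~++~
++++~
~~~+~
~+~+~
14) ~+~~~
~+++~
~+++~
~~~+~
~+~+~
15) ~+~~~
~++++
~++~+
~~~++
~+~+~
16) ~+~~~
~~+++
+~~~+
~+~++
~+~+~
17) ~+~~~
~++++
~++~+
~~~++
~+~+~
18) ~+~~+
~++~~
~++~~
~~~++
~+~+~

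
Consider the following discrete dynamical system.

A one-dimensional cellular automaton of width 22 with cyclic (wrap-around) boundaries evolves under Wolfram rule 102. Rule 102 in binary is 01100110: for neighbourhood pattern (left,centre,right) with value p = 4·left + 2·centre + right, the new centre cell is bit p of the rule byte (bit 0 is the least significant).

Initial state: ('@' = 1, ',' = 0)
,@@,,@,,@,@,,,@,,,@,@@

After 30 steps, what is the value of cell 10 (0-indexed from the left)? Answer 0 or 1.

k=0  ,@@,,@,,@,@,,,@,,,@,@@
k=1  @,@,@@,@@@@,,@@,,@@@,@
k=2  @@@@,@@,,,@,@,@,@,,@@,
k=3  ,,,@@,@,,@@@@@@@@,@,@@
k=4  ,,@,@@@,@,,,,,,,@@@@,@
k=5  ,@@@,,@@@,,,,,,@,,,@@@
k=6  @,,@,@,,@,,,,,@@,,@,,@
k=7  @,@@@@,@@,,,,@,@,@@,@,
k=8  @@,,,@@,@,,,@@@@@,@@@@
k=9  ,@,,@,@@@,,@,,,,@@,,,,
k=10  @@,@@@,,@,@@,,,@,@,,,,
k=11  ,@@,,@,@@@,@,,@@@@,,,@
k=12  @,@,@@@,,@@@,@,,,@,,@@
k=13  @@@@,,@,@,,@@@,,@@,@,,
k=14  ,,,@,@@@@,@,,@,@,@@@,@
k=15  ,,@@@,,,@@@,@@@@@,,@@@
k=16  ,@,,@,,@,,@@,,,,@,@,,@
k=17  @@,@@,@@,@,@,,,@@@@,@@
k=18  ,@@,@@,@@@@@,,@,,,@@,,
k=19  @,@@,@@,,,,@,@@,,@,@,,
k=20  @@,@@,@,,,@@@,@,@@@@,@
k=21  ,@@,@@@,,@,,@@@@,,,@@,
k=22  @,@@,,@,@@,@,,,@,,@,@,
k=23  @@,@,@@@,@@@,,@@,@@@@@
k=24  ,@@@@,,@@,,@,@,@@,,,,,
k=25  @,,,@,@,@,@@@@@,@,,,,,
k=26  @,,@@@@@@@,,,,@@@,,,,@
k=27  @,@,,,,,,@,,,@,,@,,,@,
k=28  @@@,,,,,@@,,@@,@@,,@@@
k=29  ,,@,,,,@,@,@,@@,@,@,,,
k=30  ,@@,,,@@@@@@@,@@@@@,,,

1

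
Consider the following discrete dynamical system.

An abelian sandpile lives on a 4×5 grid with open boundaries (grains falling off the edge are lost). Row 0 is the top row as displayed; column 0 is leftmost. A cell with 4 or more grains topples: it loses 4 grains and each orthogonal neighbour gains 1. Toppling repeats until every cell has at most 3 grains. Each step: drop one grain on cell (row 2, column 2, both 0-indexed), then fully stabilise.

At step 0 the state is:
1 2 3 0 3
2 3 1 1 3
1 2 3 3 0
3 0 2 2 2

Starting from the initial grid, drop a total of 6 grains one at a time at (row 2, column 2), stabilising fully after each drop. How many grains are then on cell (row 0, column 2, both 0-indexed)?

1

0) 1 2 3 0 3
2 3 1 1 3
1 2 3 3 0
3 0 2 2 2
1) 1 2 3 0 3
2 3 2 2 3
1 3 1 0 1
3 0 3 3 2
2) 1 2 3 0 3
2 3 2 2 3
1 3 2 0 1
3 0 3 3 2
3) 1 2 3 0 3
2 3 2 2 3
1 3 3 0 1
3 0 3 3 2
4) 2 0 1 1 3
3 2 1 3 3
2 1 3 2 1
3 2 1 0 3
5) 2 0 1 1 3
3 2 2 3 3
2 2 0 3 1
3 2 2 0 3
6) 2 0 1 1 3
3 2 2 3 3
2 2 1 3 1
3 2 2 0 3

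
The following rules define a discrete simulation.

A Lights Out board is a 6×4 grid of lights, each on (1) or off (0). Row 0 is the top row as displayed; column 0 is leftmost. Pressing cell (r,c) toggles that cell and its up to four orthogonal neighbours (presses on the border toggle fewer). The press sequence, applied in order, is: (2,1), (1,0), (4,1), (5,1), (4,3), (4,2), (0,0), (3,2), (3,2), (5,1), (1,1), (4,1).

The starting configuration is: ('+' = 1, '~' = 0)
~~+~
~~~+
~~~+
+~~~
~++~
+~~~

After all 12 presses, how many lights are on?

15

t=0: ~~+~
~~~+
~~~+
+~~~
~++~
+~~~
t=1: ~~+~
~+~+
++++
++~~
~++~
+~~~
t=2: +~+~
+~~+
~+++
++~~
~++~
+~~~
t=3: +~+~
+~~+
~+++
+~~~
+~~~
++~~
t=4: +~+~
+~~+
~+++
+~~~
++~~
~~+~
t=5: +~+~
+~~+
~+++
+~~+
++++
~~++
t=6: +~+~
+~~+
~+++
+~++
+~~~
~~~+
t=7: ~++~
~~~+
~+++
+~++
+~~~
~~~+
t=8: ~++~
~~~+
~+~+
++~~
+~+~
~~~+
t=9: ~++~
~~~+
~+++
+~++
+~~~
~~~+
t=10: ~++~
~~~+
~+++
+~++
++~~
++++
t=11: ~~+~
++++
~~++
+~++
++~~
++++
t=12: ~~+~
++++
~~++
++++
~~+~
+~++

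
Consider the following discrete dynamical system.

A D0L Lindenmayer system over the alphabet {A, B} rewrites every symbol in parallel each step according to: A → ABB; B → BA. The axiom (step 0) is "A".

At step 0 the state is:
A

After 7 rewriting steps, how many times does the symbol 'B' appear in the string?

338

gen 0: A
gen 1: ABB
gen 2: ABBBABA
gen 3: ABBBABABAABBBAABB
gen 4: ABBBABABAABBBAABBBAABBABBBABABAABBABBBABA
gen 5: ABBBABABAABBBAABBBAABBABBBABABAABBABBBABABAABBABBBABAABBBABABAABBBAABBBAABBABBBABAABBBABABAABBBAABB
gen 6: ABBBABABAABBBAABBBAABBABBBABABAABBABBBABABAABBABBBABAABBBA…ABBBABABAABBBAABBABBBABABAABBBAABBBAABBABBBABABAABBABBBABA  (len 239)
gen 7: ABBBABABAABBBAABBBAABBABBBABABAABBABBBABABAABBABBBABAABBBA…BAABBABBBABAABBBABABAABBBAABBBAABBABBBABAABBBABABAABBBAABB  (len 577)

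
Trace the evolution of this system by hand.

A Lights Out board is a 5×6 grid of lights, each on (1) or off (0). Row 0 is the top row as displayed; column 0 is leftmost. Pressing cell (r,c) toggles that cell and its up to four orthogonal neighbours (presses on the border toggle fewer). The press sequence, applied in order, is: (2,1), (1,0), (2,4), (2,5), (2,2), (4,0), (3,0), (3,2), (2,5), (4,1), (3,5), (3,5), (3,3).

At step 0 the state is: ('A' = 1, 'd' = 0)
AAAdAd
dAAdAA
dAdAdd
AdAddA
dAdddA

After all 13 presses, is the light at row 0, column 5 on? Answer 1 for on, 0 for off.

0

step 0: AAAdAd
dAAdAA
dAdAdd
AdAddA
dAdddA
step 1: AAAdAd
ddAdAA
AdAAdd
AAAddA
dAdddA
step 2: dAAdAd
AAAdAA
ddAAdd
AAAddA
dAdddA
step 3: dAAdAd
AAAddA
ddAdAA
AAAdAA
dAdddA
step 4: dAAdAd
AAAddd
ddAddd
AAAdAd
dAdddA
step 5: dAAdAd
AAdddd
dAdAdd
AAddAd
dAdddA
step 6: dAAdAd
AAdddd
dAdAdd
dAddAd
AddddA
step 7: dAAdAd
AAdddd
AAdAdd
AdddAd
dddddA
step 8: dAAdAd
AAdddd
AAAAdd
AAAAAd
ddAddA
step 9: dAAdAd
AAdddA
AAAAAA
AAAAAA
ddAddA
step 10: dAAdAd
AAdddA
AAAAAA
AdAAAA
AAdddA
step 11: dAAdAd
AAdddA
AAAAAd
AdAAdd
AAdddd
step 12: dAAdAd
AAdddA
AAAAAA
AdAAAA
AAdddA
step 13: dAAdAd
AAdddA
AAAdAA
AddddA
AAdAdA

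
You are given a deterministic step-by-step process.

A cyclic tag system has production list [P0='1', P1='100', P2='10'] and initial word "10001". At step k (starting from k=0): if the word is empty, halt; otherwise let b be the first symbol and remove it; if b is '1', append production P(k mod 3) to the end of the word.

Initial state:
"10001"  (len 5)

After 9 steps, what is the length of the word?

step 0: "10001"  (len 5)
step 1: "00011"  (len 5)
step 2: "0011"  (len 4)
step 3: "011"  (len 3)
step 4: "11"  (len 2)
step 5: "1100"  (len 4)
step 6: "10010"  (len 5)
step 7: "00101"  (len 5)
step 8: "0101"  (len 4)
step 9: "101"  (len 3)

3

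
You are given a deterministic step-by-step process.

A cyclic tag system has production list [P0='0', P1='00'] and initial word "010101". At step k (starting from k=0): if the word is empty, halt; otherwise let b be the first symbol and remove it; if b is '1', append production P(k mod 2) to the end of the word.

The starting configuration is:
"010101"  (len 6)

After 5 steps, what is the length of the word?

k=0  "010101"  (len 6)
k=1  "10101"  (len 5)
k=2  "010100"  (len 6)
k=3  "10100"  (len 5)
k=4  "010000"  (len 6)
k=5  "10000"  (len 5)

5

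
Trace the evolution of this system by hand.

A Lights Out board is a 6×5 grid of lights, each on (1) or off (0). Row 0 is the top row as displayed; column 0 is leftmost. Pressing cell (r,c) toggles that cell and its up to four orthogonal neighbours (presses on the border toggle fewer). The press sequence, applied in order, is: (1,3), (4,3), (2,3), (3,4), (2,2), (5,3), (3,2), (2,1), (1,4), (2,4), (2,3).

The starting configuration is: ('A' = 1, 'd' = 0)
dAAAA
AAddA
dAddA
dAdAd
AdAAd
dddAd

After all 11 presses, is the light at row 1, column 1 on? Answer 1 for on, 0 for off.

k=0  dAAAA
AAddA
dAddA
dAdAd
AdAAd
dddAd
k=1  dAAdA
AAAAd
dAdAA
dAdAd
AdAAd
dddAd
k=2  dAAdA
AAAAd
dAdAA
dAddd
AdddA
ddddd
k=3  dAAdA
AAAdd
dAAdd
dAdAd
AdddA
ddddd
k=4  dAAdA
AAAdd
dAAdA
dAddA
Adddd
ddddd
k=5  dAAdA
AAddd
dddAA
dAAdA
Adddd
ddddd
k=6  dAAdA
AAddd
dddAA
dAAdA
AddAd
ddAAA
k=7  dAAdA
AAddd
ddAAA
dddAA
AdAAd
ddAAA
k=8  dAAdA
Adddd
AAdAA
dAdAA
AdAAd
ddAAA
k=9  dAAdd
AddAA
AAdAd
dAdAA
AdAAd
ddAAA
k=10  dAAdd
AddAd
AAddA
dAdAd
AdAAd
ddAAA
k=11  dAAdd
Adddd
AAAAd
dAddd
AdAAd
ddAAA

0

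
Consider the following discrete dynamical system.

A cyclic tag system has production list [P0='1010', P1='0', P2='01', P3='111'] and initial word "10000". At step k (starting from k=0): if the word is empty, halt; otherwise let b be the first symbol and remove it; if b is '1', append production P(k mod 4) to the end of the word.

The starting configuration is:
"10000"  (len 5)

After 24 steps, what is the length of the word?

17

step 0: "10000"  (len 5)
step 1: "00001010"  (len 8)
step 2: "0001010"  (len 7)
step 3: "001010"  (len 6)
step 4: "01010"  (len 5)
step 5: "1010"  (len 4)
step 6: "0100"  (len 4)
step 7: "100"  (len 3)
step 8: "00111"  (len 5)
step 9: "0111"  (len 4)
step 10: "111"  (len 3)
step 11: "1101"  (len 4)
step 12: "101111"  (len 6)
step 13: "011111010"  (len 9)
step 14: "11111010"  (len 8)
step 15: "111101001"  (len 9)
step 16: "11101001111"  (len 11)
step 17: "11010011111010"  (len 14)
step 18: "10100111110100"  (len 14)
step 19: "010011111010001"  (len 15)
step 20: "10011111010001"  (len 14)
step 21: "00111110100011010"  (len 17)
step 22: "0111110100011010"  (len 16)
step 23: "111110100011010"  (len 15)
step 24: "11110100011010111"  (len 17)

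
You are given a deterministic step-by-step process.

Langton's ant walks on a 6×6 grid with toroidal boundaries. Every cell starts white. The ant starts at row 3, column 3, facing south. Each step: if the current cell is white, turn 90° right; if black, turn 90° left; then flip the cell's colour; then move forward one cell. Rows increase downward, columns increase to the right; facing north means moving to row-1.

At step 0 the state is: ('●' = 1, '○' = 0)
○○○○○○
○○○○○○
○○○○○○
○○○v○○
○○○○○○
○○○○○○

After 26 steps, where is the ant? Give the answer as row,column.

0,4

[0] ○○○○○○
○○○○○○
○○○○○○
○○○v○○
○○○○○○
○○○○○○
[1] ○○○○○○
○○○○○○
○○○○○○
○○<●○○
○○○○○○
○○○○○○
[2] ○○○○○○
○○○○○○
○○^○○○
○○●●○○
○○○○○○
○○○○○○
[3] ○○○○○○
○○○○○○
○○●>○○
○○●●○○
○○○○○○
○○○○○○
[4] ○○○○○○
○○○○○○
○○●●○○
○○●v○○
○○○○○○
○○○○○○
[5] ○○○○○○
○○○○○○
○○●●○○
○○●○>○
○○○○○○
○○○○○○
[6] ○○○○○○
○○○○○○
○○●●○○
○○●○●○
○○○○v○
○○○○○○
[7] ○○○○○○
○○○○○○
○○●●○○
○○●○●○
○○○<●○
○○○○○○
[8] ○○○○○○
○○○○○○
○○●●○○
○○●^●○
○○○●●○
○○○○○○
[9] ○○○○○○
○○○○○○
○○●●○○
○○●●>○
○○○●●○
○○○○○○
[10] ○○○○○○
○○○○○○
○○●●^○
○○●●○○
○○○●●○
○○○○○○
[11] ○○○○○○
○○○○○○
○○●●●>
○○●●○○
○○○●●○
○○○○○○
[12] ○○○○○○
○○○○○○
○○●●●●
○○●●○v
○○○●●○
○○○○○○
[13] ○○○○○○
○○○○○○
○○●●●●
○○●●<●
○○○●●○
○○○○○○
[14] ○○○○○○
○○○○○○
○○●●^●
○○●●●●
○○○●●○
○○○○○○
[15] ○○○○○○
○○○○○○
○○●<○●
○○●●●●
○○○●●○
○○○○○○
[16] ○○○○○○
○○○○○○
○○●○○●
○○●v●●
○○○●●○
○○○○○○
[17] ○○○○○○
○○○○○○
○○●○○●
○○●○>●
○○○●●○
○○○○○○
[18] ○○○○○○
○○○○○○
○○●○^●
○○●○○●
○○○●●○
○○○○○○
[19] ○○○○○○
○○○○○○
○○●○●>
○○●○○●
○○○●●○
○○○○○○
[20] ○○○○○○
○○○○○^
○○●○●○
○○●○○●
○○○●●○
○○○○○○
[21] ○○○○○○
>○○○○●
○○●○●○
○○●○○●
○○○●●○
○○○○○○
[22] ○○○○○○
●○○○○●
v○●○●○
○○●○○●
○○○●●○
○○○○○○
[23] ○○○○○○
●○○○○●
●○●○●<
○○●○○●
○○○●●○
○○○○○○
[24] ○○○○○○
●○○○○^
●○●○●●
○○●○○●
○○○●●○
○○○○○○
[25] ○○○○○○
●○○○<○
●○●○●●
○○●○○●
○○○●●○
○○○○○○
[26] ○○○○^○
●○○○●○
●○●○●●
○○●○○●
○○○●●○
○○○○○○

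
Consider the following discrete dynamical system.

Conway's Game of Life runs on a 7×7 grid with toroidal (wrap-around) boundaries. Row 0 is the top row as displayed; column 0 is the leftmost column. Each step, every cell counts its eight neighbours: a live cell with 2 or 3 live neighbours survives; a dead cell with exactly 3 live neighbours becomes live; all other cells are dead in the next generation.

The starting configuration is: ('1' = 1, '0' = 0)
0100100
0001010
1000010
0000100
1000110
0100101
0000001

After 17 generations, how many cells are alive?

t=0: 0100100
0001010
1000010
0000100
1000110
0100101
0000001
t=1: 0000110
0000011
0000011
0000100
1001101
0000101
0000000
t=2: 0000111
0000000
0000101
1001100
1001101
1001101
0000100
t=3: 0000110
0000101
0001110
1000000
0110000
1000001
1000000
t=4: 0000111
0000001
0001111
0111100
0100001
1000001
1000010
t=5: 1000100
1001000
1000001
0100001
0101011
0100010
1000100
t=6: 1101101
1100000
0100001
0110000
0100111
0110010
1100111
t=7: 0001100
0000010
0000000
0110001
0001111
0011000
0000000
t=8: 0000100
0000100
0000000
1011101
1100111
0011010
0010100
t=9: 0000110
0000000
0000110
0011100
0000000
1010000
0010110
t=10: 0001110
0000000
0000110
0001110
0110000
0101000
0100111
t=11: 0001001
0001000
0001010
0011010
0100000
0101110
1000001
t=12: 1000001
0011000
0001000
0011000
0100010
0110111
1011001
t=13: 1000001
0011000
0000100
0011100
1100011
0000100
0011100
t=14: 0100100
0001000
0000100
1111101
1110011
1110101
0001110
t=15: 0010010
0001100
1100110
0000100
0000000
0000000
0000001
t=16: 0001110
0111001
0000010
0000110
0000000
0000000
0000000
t=17: 0001110
0011001
0011011
0000110
0000000
0000000
0000100

13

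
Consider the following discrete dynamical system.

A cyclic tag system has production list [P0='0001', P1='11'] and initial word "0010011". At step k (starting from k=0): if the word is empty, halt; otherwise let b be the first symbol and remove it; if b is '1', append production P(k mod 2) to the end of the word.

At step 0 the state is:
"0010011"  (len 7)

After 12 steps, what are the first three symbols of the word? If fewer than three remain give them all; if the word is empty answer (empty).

0) "0010011"  (len 7)
1) "010011"  (len 6)
2) "10011"  (len 5)
3) "00110001"  (len 8)
4) "0110001"  (len 7)
5) "110001"  (len 6)
6) "1000111"  (len 7)
7) "0001110001"  (len 10)
8) "001110001"  (len 9)
9) "01110001"  (len 8)
10) "1110001"  (len 7)
11) "1100010001"  (len 10)
12) "10001000111"  (len 11)

100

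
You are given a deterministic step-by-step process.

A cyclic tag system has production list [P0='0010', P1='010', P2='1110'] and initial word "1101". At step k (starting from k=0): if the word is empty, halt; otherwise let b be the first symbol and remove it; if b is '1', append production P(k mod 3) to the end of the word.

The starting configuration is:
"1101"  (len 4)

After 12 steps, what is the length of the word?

step 0: "1101"  (len 4)
step 1: "1010010"  (len 7)
step 2: "010010010"  (len 9)
step 3: "10010010"  (len 8)
step 4: "00100100010"  (len 11)
step 5: "0100100010"  (len 10)
step 6: "100100010"  (len 9)
step 7: "001000100010"  (len 12)
step 8: "01000100010"  (len 11)
step 9: "1000100010"  (len 10)
step 10: "0001000100010"  (len 13)
step 11: "001000100010"  (len 12)
step 12: "01000100010"  (len 11)

11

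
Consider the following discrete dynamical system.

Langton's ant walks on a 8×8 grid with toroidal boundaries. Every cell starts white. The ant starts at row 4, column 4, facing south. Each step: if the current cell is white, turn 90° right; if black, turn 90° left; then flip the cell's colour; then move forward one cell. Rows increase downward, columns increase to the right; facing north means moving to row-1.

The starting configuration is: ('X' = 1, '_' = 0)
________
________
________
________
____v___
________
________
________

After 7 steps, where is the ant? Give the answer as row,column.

k=0  ________
________
________
________
____v___
________
________
________
k=1  ________
________
________
________
___<X___
________
________
________
k=2  ________
________
________
___^____
___XX___
________
________
________
k=3  ________
________
________
___X>___
___XX___
________
________
________
k=4  ________
________
________
___XX___
___Xv___
________
________
________
k=5  ________
________
________
___XX___
___X_>__
________
________
________
k=6  ________
________
________
___XX___
___X_X__
_____v__
________
________
k=7  ________
________
________
___XX___
___X_X__
____<X__
________
________

5,4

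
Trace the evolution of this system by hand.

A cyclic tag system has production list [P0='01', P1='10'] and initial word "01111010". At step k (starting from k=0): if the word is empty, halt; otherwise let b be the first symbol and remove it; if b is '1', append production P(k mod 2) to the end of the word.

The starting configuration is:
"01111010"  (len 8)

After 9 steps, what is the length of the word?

11

gen 0: "01111010"  (len 8)
gen 1: "1111010"  (len 7)
gen 2: "11101010"  (len 8)
gen 3: "110101001"  (len 9)
gen 4: "1010100110"  (len 10)
gen 5: "01010011001"  (len 11)
gen 6: "1010011001"  (len 10)
gen 7: "01001100101"  (len 11)
gen 8: "1001100101"  (len 10)
gen 9: "00110010101"  (len 11)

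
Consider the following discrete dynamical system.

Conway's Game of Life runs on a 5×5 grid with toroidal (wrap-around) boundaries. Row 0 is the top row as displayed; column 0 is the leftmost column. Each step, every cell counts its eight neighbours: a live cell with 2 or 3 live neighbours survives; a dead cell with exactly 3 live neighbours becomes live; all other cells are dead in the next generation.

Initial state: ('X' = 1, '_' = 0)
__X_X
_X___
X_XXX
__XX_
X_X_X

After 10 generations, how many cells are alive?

14

step 0: __X_X
_X___
X_XXX
__XX_
X_X_X
step 1: __X_X
_X___
X___X
_____
X_X_X
step 2: __X_X
_X_XX
X____
_X_X_
XX__X
step 3: __X__
_XXXX
XX_X_
_XX__
_X__X
step 4: ____X
____X
_____
___XX
XX_X_
step 5: ___XX
_____
___XX
X_XXX
X_XX_
step 6: __XXX
_____
X_X__
X____
X____
step 7: ___XX
_XX_X
_X___
X___X
XX_X_
step 8: _____
_XX_X
_XXXX
__X_X
_XXX_
step 9: X____
_X__X
____X
____X
_XXX_
step 10: X__XX
____X
___XX
X_X_X
XXXXX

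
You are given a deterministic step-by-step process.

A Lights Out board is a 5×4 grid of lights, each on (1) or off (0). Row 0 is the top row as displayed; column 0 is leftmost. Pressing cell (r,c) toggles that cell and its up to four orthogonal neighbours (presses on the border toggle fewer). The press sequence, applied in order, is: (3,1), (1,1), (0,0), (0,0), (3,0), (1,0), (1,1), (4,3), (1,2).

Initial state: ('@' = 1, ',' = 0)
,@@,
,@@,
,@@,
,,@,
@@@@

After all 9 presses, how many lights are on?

step 0: ,@@,
,@@,
,@@,
,,@,
@@@@
step 1: ,@@,
,@@,
,,@,
@@,,
@,@@
step 2: ,,@,
@,,,
,@@,
@@,,
@,@@
step 3: @@@,
,,,,
,@@,
@@,,
@,@@
step 4: ,,@,
@,,,
,@@,
@@,,
@,@@
step 5: ,,@,
@,,,
@@@,
,,,,
,,@@
step 6: @,@,
,@,,
,@@,
,,,,
,,@@
step 7: @@@,
@,@,
,,@,
,,,,
,,@@
step 8: @@@,
@,@,
,,@,
,,,@
,,,,
step 9: @@,,
@@,@
,,,,
,,,@
,,,,

6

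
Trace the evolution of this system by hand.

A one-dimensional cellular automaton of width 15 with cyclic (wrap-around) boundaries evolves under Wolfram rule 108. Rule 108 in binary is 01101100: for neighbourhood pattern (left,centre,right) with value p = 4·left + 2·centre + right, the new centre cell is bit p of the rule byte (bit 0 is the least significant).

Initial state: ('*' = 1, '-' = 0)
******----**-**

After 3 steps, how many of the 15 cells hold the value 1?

3

gen 0: ******----**-**
gen 1: -----*----****-
gen 2: -----*----*--*-
gen 3: -----*----*--*-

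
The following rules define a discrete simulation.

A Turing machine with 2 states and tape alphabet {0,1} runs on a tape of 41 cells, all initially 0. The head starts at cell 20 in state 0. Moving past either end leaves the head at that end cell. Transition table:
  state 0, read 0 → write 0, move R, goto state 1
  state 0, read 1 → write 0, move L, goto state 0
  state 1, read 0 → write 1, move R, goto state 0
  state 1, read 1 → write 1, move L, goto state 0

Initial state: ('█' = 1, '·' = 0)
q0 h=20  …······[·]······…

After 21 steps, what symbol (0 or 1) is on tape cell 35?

step 0: q0 h=20  …······[·]······…
step 1: q1 h=21  …······[·]······…
step 2: q0 h=22  …·····█[·]······…
step 3: q1 h=23  …····█·[·]······…
step 4: q0 h=24  …···█·█[·]······…
step 5: q1 h=25  …··█·█·[·]······…
step 6: q0 h=26  …·█·█·█[·]······…
step 7: q1 h=27  …█·█·█·[·]······…
step 8: q0 h=28  …·█·█·█[·]······…
step 9: q1 h=29  …█·█·█·[·]······…
step 10: q0 h=30  …·█·█·█[·]······…
step 11: q1 h=31  …█·█·█·[·]······…
step 12: q0 h=32  …·█·█·█[·]······…
step 13: q1 h=33  …█·█·█·[·]······…
step 14: q0 h=34  …·█·█·█[·]······|
step 15: q1 h=35  …█·█·█·[·]·····|
step 16: q0 h=36  …·█·█·█[·]····|
step 17: q1 h=37  …█·█·█·[·]···|
step 18: q0 h=38  …·█·█·█[·]··|
step 19: q1 h=39  …█·█·█·[·]·|
step 20: q0 h=40  …·█·█·█[·]|
step 21: q1 h=40  …·█·█·█[·]|

1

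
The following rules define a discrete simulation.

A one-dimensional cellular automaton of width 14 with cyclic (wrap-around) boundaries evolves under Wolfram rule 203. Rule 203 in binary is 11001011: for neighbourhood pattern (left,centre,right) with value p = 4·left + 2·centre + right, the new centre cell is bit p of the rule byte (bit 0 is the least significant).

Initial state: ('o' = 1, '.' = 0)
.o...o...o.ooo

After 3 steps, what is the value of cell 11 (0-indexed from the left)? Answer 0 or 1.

gen 0: .o...o...o.ooo
gen 1: ...oo..oo..ooo
gen 2: .oooo.ooo.oooo
gen 3: .oooo.ooo.oooo

1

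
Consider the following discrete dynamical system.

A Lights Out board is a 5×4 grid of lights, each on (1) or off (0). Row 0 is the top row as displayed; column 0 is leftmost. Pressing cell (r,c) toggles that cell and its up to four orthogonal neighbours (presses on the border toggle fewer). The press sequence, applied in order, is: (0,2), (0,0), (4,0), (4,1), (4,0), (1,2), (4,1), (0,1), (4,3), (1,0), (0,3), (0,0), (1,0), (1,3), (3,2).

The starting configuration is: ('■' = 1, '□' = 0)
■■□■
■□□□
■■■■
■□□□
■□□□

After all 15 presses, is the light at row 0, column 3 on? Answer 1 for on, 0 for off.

0) ■■□■
■□□□
■■■■
■□□□
■□□□
1) ■□■□
■□■□
■■■■
■□□□
■□□□
2) □■■□
□□■□
■■■■
■□□□
■□□□
3) □■■□
□□■□
■■■■
□□□□
□■□□
4) □■■□
□□■□
■■■■
□■□□
■□■□
5) □■■□
□□■□
■■■■
■■□□
□■■□
6) □■□□
□■□■
■■□■
■■□□
□■■□
7) □■□□
□■□■
■■□■
■□□□
■□□□
8) ■□■□
□□□■
■■□■
■□□□
■□□□
9) ■□■□
□□□■
■■□■
■□□■
■□■■
10) □□■□
■■□■
□■□■
■□□■
■□■■
11) □□□■
■■□□
□■□■
■□□■
■□■■
12) ■■□■
□■□□
□■□■
■□□■
■□■■
13) □■□■
■□□□
■■□■
■□□■
■□■■
14) □■□□
■□■■
■■□□
■□□■
■□■■
15) □■□□
■□■■
■■■□
■■■□
■□□■

0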